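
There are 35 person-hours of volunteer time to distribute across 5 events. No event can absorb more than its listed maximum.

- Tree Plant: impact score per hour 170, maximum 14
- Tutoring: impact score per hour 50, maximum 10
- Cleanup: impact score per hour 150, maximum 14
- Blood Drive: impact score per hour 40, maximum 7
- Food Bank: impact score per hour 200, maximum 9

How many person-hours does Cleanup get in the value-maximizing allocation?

Rank by impact score per hour: Food Bank 200 > Tree Plant 170 > Cleanup 150 > Tutoring 50 > Blood Drive 40.
Food Bank: +9 to 9 (cap) ; 26 left.
Give Tree Plant 14 to hit its cap of 14 ; 12 left.
Cleanup has room for 14 but only 12 remain, so it gets 12.

12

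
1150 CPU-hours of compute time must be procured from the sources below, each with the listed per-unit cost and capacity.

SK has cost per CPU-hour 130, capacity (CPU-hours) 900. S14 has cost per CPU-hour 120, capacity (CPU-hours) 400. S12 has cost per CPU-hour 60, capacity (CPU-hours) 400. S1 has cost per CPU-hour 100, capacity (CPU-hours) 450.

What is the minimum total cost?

Cheapest first:
S12 at 60: take all 400 CPU-hours ; 750 still needed.
Take 450 from S1 at 100 ; need 300 more.
S14 (120): take the remaining 300 ; done.
SK: unused.
Cost = 400×60 + 450×100 + 300×120 = 105000.

105000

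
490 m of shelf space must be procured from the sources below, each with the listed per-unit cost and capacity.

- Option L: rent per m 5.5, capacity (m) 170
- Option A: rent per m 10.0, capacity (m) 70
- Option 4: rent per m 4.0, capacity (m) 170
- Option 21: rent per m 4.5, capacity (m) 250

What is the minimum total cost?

2190

Cheapest first:
Take 170 from Option 4 at 4.0 ; need 320 more.
Option 21 (4.5): use full 250 ; 70 m to go.
Option L at 5.5: take 70 of its 170 ; requirement met.
Option A: unused.
Cost = 170×4.0 + 250×4.5 + 70×5.5 = 2190.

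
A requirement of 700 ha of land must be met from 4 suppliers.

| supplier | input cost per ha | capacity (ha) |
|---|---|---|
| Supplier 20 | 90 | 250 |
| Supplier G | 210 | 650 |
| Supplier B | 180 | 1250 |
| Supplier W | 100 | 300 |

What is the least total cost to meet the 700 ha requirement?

Cheapest first:
Supplier 20 (90): use full 250 — 450 ha to go.
Take 300 from Supplier W at 100 — need 150 more.
Supplier B (180): take the remaining 150 — done.
Supplier G: unused.
Cost = 250×90 + 300×100 + 150×180 = 79500.

79500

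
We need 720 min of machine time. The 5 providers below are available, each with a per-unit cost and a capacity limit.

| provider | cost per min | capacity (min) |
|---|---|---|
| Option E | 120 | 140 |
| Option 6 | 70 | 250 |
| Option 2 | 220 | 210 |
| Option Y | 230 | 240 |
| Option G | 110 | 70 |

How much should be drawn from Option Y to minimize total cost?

Use providers in increasing cost order.
Option 6 (70): use full 250 → 470 min to go.
Option G (110): use full 70 → 400 min to go.
Option E (120): use full 140 → 260 min to go.
Option 2 at 220: take all 210 min → 50 still needed.
Option Y at 230: take 50 of its 240 → requirement met.

50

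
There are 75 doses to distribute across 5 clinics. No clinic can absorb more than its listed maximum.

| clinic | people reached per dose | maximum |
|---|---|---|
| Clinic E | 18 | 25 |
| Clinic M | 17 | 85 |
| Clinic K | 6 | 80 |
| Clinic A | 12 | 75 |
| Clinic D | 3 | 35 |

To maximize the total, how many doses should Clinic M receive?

Highest people reached per dose first: Clinic E 18 > Clinic M 17 > Clinic A 12 > Clinic K 6 > Clinic D 3.
Clinic E takes 25 to reach its cap of 25 — 50 left.
Only 50 left; Clinic M takes them to reach 50.

50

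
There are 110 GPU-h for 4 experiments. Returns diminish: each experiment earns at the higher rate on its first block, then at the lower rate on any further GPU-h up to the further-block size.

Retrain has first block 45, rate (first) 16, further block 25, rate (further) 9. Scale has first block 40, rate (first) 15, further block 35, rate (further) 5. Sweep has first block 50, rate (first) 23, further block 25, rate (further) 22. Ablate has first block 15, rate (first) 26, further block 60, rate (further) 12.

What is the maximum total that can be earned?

Order all 8 blocks by rate: Ablate/tier1 26 > Sweep/tier1 23 > Sweep/tier2 22 > Retrain/tier1 16 > Scale/tier1 15 > Ablate/tier2 12 > Retrain/tier2 9 > Scale/tier2 5.
Ablate/tier1 (26): +15 — 95 left.
Sweep/tier1 (23): +50 — 45 left.
Sweep/tier2 (22): +25 — 20 left.
Retrain/tier1: +20 of 45 at 16; pool empty.
Total = 26×15 + 23×50 + 22×25 + 16×20 = 2410.

2410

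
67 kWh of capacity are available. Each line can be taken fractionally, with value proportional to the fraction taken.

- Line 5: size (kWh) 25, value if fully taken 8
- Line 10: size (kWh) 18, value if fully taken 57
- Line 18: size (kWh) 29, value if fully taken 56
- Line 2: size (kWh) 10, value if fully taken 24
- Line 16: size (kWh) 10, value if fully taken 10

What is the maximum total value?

Sort by value density: Line 10 57/18≈3.17, Line 2 24/10≈2.4, Line 18 56/29≈1.93, Line 16 10/10≈1, Line 5 8/25≈0.32.
All 18 kWh of Line 10 fit (value 57) → 49 remain.
Take all of Line 2 (10 kWh, value 24) → 39 kWh left.
All 29 kWh of Line 18 fit (value 56) → 10 remain.
All 10 kWh of Line 16 fit (value 10) → 0 remain.
Total value = 147.

147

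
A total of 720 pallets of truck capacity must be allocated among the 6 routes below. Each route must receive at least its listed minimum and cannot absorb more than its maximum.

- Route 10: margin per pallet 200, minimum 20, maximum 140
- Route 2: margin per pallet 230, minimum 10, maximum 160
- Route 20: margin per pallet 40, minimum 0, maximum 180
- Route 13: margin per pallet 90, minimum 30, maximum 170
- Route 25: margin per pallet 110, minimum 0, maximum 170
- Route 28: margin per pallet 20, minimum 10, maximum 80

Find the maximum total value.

Meeting every minimum uses 20+10+0+30+0+10 = 70 pallets, leaving 650.
Rank by margin per pallet: Route 2 230 > Route 10 200 > Route 25 110 > Route 13 90 > Route 20 40 > Route 28 20.
Route 2 takes 150 more to reach its cap of 160 ; 500 left.
Give Route 10 120 more to hit its cap of 140 ; 380 left.
Route 25 takes 170 more to reach its cap of 170 ; 210 left.
Route 13: +140 to 170 (cap) ; 70 left.
Only 70 left; Route 20 takes them to reach 70.
Total = 200×140 + 230×160 + 40×70 + 90×170 + 110×170 + 20×10 = 101800.

101800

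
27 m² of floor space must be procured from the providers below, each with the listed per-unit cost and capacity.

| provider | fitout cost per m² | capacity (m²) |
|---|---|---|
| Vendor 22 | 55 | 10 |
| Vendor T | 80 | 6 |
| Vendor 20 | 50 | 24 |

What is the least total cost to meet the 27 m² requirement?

Cheapest first:
Vendor 20 (50): use full 24 — 3 m² to go.
Take 3 from Vendor 22 at 55 to finish.
Vendor T: unused.
Cost = 24×50 + 3×55 = 1365.

1365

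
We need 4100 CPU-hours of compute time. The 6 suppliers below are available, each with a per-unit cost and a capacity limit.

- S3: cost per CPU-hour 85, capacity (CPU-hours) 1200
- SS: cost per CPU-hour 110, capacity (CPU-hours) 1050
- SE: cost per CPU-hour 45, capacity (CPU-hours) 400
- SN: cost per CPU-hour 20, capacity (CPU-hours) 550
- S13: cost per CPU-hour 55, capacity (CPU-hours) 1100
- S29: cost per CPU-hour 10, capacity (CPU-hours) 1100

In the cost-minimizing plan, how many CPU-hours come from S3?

950

Fill from the cheapest supplier first.
S29 (10): use full 1100 — 3000 CPU-hours to go.
SN (20): use full 550 — 2450 CPU-hours to go.
Take 400 from SE at 45 — need 2050 more.
Take 1100 from S13 at 55 — need 950 more.
S3 at 85: take 950 of its 1200 — requirement met.
SS: unused.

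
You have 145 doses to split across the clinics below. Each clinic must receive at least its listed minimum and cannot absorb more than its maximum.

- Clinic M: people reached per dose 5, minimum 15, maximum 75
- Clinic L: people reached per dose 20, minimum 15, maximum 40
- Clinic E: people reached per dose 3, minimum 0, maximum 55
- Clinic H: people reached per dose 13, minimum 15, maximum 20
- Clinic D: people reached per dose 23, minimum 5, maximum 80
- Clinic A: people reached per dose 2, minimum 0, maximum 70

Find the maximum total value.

2810

Meeting every minimum uses 15+15+0+15+5+0 = 50 doses, leaving 95.
Rank by people reached per dose: Clinic D 23 > Clinic L 20 > Clinic H 13 > Clinic M 5 > Clinic E 3 > Clinic A 2.
Give Clinic D 75 more to hit its cap of 80 ; 20 left.
Clinic L has room for 25 more but only 20 remain, so it gets 35.
Total = 5×15 + 20×35 + 13×15 + 23×80 = 2810.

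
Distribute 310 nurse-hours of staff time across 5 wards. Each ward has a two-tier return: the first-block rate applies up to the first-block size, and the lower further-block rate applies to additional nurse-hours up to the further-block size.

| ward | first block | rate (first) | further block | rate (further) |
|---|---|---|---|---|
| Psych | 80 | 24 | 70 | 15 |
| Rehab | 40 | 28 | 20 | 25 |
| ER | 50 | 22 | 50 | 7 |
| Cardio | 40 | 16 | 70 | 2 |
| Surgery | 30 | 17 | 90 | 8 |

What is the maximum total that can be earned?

6540

Treat each block as its own option and order by rate: Rehab/T1 28 > Rehab/T2 25 > Psych/T1 24 > ER/T1 22 > Surgery/T1 17 > Cardio/T1 16 > Psych/T2 15 > Surgery/T2 8 > ER/T2 7 > Cardio/T2 2.
Rehab T1 at 28: fill all 40 ; 270 left.
Fill Rehab T2 block (20 at 25) ; 250 left.
Psych/T1 (24): +80 ; 170 left.
Fill ER T1 block (50 at 22) ; 120 left.
Surgery/T1 (17): +30 ; 90 left.
Cardio T1 at 16: fill all 40 ; 50 left.
Psych/T2: +50 of 70 at 15; pool empty.
Total = 28×40 + 25×20 + 24×80 + 22×50 + 17×30 + 16×40 + 15×50 = 6540.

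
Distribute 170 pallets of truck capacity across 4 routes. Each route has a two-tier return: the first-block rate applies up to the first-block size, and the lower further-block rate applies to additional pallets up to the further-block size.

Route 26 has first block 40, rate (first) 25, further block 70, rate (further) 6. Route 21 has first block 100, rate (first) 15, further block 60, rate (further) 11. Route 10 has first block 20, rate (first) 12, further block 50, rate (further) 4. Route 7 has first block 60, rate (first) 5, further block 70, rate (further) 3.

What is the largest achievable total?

2850

Rank every tier by rate: Route 26/first 25 > Route 21/first 15 > Route 10/first 12 > Route 21/second 11 > Route 26/second 6 > Route 7/first 5 > Route 10/second 4 > Route 7/second 3.
Route 26 first at 25: fill all 40 ; 130 left.
Route 21 first at 15: fill all 100 ; 30 left.
Route 10/first (12): +20 ; 10 left.
Route 21 second at 11: only 10 left, fill 10.
Total = 25×40 + 15×100 + 12×20 + 11×10 = 2850.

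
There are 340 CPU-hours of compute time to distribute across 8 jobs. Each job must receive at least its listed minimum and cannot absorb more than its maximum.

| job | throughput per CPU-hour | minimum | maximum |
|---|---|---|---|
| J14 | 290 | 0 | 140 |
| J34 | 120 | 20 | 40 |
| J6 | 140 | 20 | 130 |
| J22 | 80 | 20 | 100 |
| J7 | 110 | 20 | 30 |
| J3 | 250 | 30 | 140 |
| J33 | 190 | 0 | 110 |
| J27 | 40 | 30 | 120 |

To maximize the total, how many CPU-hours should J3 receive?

90

Meeting every minimum uses 0+20+20+20+20+30+0+30 = 140 CPU-hours, leaving 200.
Highest throughput per CPU-hour first: J14 290 > J3 250 > J33 190 > J6 140 > J34 120 > J7 110 > J22 80 > J27 40.
J14 takes 140 more to reach its cap of 140 — 60 left.
Only 60 left; J3 takes them to reach 90.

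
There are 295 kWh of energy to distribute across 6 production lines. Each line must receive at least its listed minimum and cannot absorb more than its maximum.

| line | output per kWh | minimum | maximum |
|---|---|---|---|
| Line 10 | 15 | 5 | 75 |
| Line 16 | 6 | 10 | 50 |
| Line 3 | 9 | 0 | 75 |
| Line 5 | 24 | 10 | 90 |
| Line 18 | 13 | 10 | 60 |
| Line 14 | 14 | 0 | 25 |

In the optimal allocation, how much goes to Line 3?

35

Meeting every minimum uses 5+10+0+10+10+0 = 35 kWh, leaving 260.
Rank by output per kWh: Line 5 24 > Line 10 15 > Line 14 14 > Line 18 13 > Line 3 9 > Line 16 6.
Give Line 5 80 more to hit its cap of 90 — 180 left.
Line 10: +70 to 75 (cap) — 110 left.
Line 14 takes 25 more to reach its cap of 25 — 85 left.
Line 18: +50 to 60 (cap) — 35 left.
Line 3: +35 (room for 75) → 35. Pool exhausted.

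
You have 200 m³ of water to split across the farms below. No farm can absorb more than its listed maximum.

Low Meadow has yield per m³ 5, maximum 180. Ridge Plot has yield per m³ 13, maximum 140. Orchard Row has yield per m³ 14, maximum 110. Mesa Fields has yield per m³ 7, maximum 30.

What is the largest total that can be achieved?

2710

Order the farms by yield per m³: Orchard Row 14 > Ridge Plot 13 > Mesa Fields 7 > Low Meadow 5.
Orchard Row: +110 to 110 (cap) ; 90 left.
Ridge Plot: +90 (room for 140) → 90. Pool exhausted.
Total = 13×90 + 14×110 = 2710.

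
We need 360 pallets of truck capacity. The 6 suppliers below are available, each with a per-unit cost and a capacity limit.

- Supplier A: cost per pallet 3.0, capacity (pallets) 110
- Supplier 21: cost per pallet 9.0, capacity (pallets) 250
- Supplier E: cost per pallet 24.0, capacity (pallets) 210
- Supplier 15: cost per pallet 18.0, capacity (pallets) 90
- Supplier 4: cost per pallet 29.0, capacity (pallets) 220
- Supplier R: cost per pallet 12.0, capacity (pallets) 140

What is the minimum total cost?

2580

Use suppliers in increasing cost order.
Take 110 from Supplier A at 3.0 → need 250 more.
Take 250 from Supplier 21 at 9.0 → need 0 more.
Supplier R, Supplier 15, Supplier E, Supplier 4: unused.
Cost = 110×3.0 + 250×9.0 = 2580.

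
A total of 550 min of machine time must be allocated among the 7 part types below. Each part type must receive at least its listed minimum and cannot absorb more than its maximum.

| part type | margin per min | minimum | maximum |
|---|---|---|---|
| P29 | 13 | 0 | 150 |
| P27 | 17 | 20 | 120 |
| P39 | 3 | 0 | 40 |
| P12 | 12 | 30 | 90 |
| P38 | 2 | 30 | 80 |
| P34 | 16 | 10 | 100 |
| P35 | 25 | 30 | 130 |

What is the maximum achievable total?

Meeting every minimum uses 0+20+0+30+30+10+30 = 120 min, leaving 430.
Rank by margin per min: P35 25 > P27 17 > P34 16 > P29 13 > P12 12 > P39 3 > P38 2.
Give P35 100 more to hit its cap of 130 — 330 left.
Give P27 100 more to hit its cap of 120 — 230 left.
P34: +90 to 100 (cap) — 140 left.
Only 140 left; P29 takes them to reach 140.
Total = 13×140 + 17×120 + 12×30 + 2×30 + 16×100 + 25×130 = 9130.

9130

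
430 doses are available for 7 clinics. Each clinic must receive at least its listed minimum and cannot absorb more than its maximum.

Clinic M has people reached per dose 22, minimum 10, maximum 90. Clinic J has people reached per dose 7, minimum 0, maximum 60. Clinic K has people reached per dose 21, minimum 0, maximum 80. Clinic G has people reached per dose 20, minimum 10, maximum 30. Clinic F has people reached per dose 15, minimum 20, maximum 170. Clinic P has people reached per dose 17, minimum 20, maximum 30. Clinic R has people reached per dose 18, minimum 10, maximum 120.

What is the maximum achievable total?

8130

Meeting every minimum uses 10+0+0+10+20+20+10 = 70 doses, leaving 360.
Highest people reached per dose first: Clinic M 22 > Clinic K 21 > Clinic G 20 > Clinic R 18 > Clinic P 17 > Clinic F 15 > Clinic J 7.
Clinic M: +80 to 90 (cap) — 280 left.
Give Clinic K 80 more to hit its cap of 80 — 200 left.
Clinic G: +20 to 30 (cap) — 180 left.
Give Clinic R 110 more to hit its cap of 120 — 70 left.
Clinic P: +10 to 30 (cap) — 60 left.
Only 60 left; Clinic F takes them to reach 80.
Total = 22×90 + 21×80 + 20×30 + 15×80 + 17×30 + 18×120 = 8130.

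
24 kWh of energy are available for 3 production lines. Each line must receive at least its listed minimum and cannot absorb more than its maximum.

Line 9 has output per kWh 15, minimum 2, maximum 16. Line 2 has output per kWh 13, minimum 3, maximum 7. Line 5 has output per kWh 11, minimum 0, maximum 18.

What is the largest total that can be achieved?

342

Meeting every minimum uses 2+3+0 = 5 kWh, leaving 19.
Rank by output per kWh: Line 9 15 > Line 2 13 > Line 5 11.
Line 9: +14 to 16 (cap) — 5 left.
Line 2 takes 4 more to reach its cap of 7 — 1 left.
Only 1 left; Line 5 takes them to reach 1.
Total = 15×16 + 13×7 + 11×1 = 342.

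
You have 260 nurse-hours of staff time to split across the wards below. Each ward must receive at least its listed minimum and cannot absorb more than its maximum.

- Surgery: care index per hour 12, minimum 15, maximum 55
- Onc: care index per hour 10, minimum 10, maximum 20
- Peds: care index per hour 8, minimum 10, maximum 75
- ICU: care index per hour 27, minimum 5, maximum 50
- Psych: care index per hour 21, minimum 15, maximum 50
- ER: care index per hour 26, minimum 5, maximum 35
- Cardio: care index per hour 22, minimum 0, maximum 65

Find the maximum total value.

5400

Meeting every minimum uses 15+10+10+5+15+5+0 = 60 nurse-hours, leaving 200.
Rank by care index per hour: ICU 27 > ER 26 > Cardio 22 > Psych 21 > Surgery 12 > Onc 10 > Peds 8.
Give ICU 45 more to hit its cap of 50 ; 155 left.
ER takes 30 more to reach its cap of 35 ; 125 left.
Cardio: +65 to 65 (cap) ; 60 left.
Psych: +35 to 50 (cap) ; 25 left.
Surgery has room for 40 more but only 25 remain, so it gets 40.
Total = 12×40 + 10×10 + 8×10 + 27×50 + 21×50 + 26×35 + 22×65 = 5400.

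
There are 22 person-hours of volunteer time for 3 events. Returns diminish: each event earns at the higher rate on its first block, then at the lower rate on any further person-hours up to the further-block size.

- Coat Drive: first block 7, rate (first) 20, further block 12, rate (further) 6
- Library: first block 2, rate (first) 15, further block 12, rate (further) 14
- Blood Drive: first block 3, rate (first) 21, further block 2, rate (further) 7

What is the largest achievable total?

373

Treat each block as its own option and order by rate: Blood Drive/first 21 > Coat Drive/first 20 > Library/first 15 > Library/second 14 > Blood Drive/second 7 > Coat Drive/second 6.
Fill Blood Drive first block (3 at 21) ; 19 left.
Coat Drive/first (20): +7 ; 12 left.
Library/first (15): +2 ; 10 left.
Library second at 14: only 10 left, fill 10.
Total = 21×3 + 20×7 + 15×2 + 14×10 = 373.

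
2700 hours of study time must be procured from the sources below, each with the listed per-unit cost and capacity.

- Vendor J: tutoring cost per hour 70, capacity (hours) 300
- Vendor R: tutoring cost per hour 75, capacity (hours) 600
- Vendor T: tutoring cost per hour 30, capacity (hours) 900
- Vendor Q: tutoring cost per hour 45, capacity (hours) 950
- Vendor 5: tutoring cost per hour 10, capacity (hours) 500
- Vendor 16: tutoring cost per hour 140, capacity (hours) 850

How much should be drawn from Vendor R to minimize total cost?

Cheapest first:
Take 500 from Vendor 5 at 10 → need 2200 more.
Take 900 from Vendor T at 30 → need 1300 more.
Vendor Q (45): use full 950 → 350 hours to go.
Vendor J at 70: take all 300 hours → 50 still needed.
Vendor R at 75: take 50 of its 600 → requirement met.
Vendor 16: unused.

50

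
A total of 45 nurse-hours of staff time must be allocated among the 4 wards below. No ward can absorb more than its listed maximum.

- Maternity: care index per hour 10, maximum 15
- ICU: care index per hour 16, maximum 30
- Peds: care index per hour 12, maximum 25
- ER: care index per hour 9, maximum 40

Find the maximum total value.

Highest care index per hour first: ICU 16 > Peds 12 > Maternity 10 > ER 9.
ICU: +30 to 30 (cap) — 15 left.
Peds has room for 25 but only 15 remain, so it gets 15.
Total = 16×30 + 12×15 = 660.

660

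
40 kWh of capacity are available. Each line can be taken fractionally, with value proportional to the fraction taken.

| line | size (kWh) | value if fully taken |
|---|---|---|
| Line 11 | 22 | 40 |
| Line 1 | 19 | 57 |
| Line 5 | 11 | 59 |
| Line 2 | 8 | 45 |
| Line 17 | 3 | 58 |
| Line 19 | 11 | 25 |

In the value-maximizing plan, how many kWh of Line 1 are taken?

18

Rank by value-to-size ratio: Line 17 58/3≈19.3, Line 2 45/8≈5.62, Line 5 59/11≈5.36, Line 1 57/19≈3, Line 19 25/11≈2.27, Line 11 40/22≈1.82.
Line 17: take in full, 3 kWh for value 58 — 37 left.
Line 2: take in full, 8 kWh for value 45 — 29 left.
Take all of Line 5 (11 kWh, value 59) — 18 kWh left.
Fill the last 18 kWh with part of Line 1: 18/19 of it earns 54.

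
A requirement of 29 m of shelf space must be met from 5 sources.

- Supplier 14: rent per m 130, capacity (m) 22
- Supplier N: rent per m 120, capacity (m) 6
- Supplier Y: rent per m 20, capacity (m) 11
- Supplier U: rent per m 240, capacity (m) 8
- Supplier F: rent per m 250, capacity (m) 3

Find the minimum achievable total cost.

Use sources in increasing cost order.
Supplier Y (20): use full 11 — 18 m to go.
Supplier N at 120: take all 6 m — 12 still needed.
Supplier 14 at 130: take 12 of its 22 — requirement met.
Supplier U, Supplier F: unused.
Cost = 11×20 + 6×120 + 12×130 = 2500.

2500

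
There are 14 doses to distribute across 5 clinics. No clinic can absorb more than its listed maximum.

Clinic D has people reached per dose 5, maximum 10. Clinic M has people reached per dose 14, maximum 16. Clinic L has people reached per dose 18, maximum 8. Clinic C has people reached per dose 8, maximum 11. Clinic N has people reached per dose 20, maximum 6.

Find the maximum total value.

Order the clinics by people reached per dose: Clinic N 20 > Clinic L 18 > Clinic M 14 > Clinic C 8 > Clinic D 5.
Clinic N takes 6 to reach its cap of 6 ; 8 left.
Give Clinic L 8 to hit its cap of 8 ; 0 left.
Total = 18×8 + 20×6 = 264.

264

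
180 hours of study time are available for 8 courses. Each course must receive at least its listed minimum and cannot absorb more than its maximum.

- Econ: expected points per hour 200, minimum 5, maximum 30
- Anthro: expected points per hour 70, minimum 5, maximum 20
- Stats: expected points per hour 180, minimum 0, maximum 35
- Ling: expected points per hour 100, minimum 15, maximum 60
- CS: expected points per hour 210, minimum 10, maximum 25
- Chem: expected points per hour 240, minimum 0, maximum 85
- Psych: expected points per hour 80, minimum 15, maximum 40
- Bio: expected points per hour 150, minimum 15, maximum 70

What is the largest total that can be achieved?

34950

Meeting every minimum uses 5+5+0+15+10+0+15+15 = 65 hours, leaving 115.
Highest expected points per hour first: Chem 240 > CS 210 > Econ 200 > Stats 180 > Bio 150 > Ling 100 > Psych 80 > Anthro 70.
Give Chem 85 more to hit its cap of 85 ; 30 left.
Give CS 15 more to hit its cap of 25 ; 15 left.
Econ: +15 (room for 25) → 20. Pool exhausted.
Total = 200×20 + 70×5 + 100×15 + 210×25 + 240×85 + 80×15 + 150×15 = 34950.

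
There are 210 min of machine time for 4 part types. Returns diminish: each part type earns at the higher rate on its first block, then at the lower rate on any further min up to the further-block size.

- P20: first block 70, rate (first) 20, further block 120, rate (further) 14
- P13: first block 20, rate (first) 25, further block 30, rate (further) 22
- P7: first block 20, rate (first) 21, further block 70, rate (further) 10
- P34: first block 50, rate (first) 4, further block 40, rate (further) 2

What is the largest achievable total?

Rank every tier by rate: P13/tier1 25 > P13/tier2 22 > P7/tier1 21 > P20/tier1 20 > P20/tier2 14 > P7/tier2 10 > P34/tier1 4 > P34/tier2 2.
P13 tier1 at 25: fill all 20 ; 190 left.
Fill P13 tier2 block (30 at 22) ; 160 left.
P7/tier1 (21): +20 ; 140 left.
P20/tier1 (20): +70 ; 70 left.
P20/tier2: +70 of 120 at 14; pool empty.
Total = 25×20 + 22×30 + 21×20 + 20×70 + 14×70 = 3960.

3960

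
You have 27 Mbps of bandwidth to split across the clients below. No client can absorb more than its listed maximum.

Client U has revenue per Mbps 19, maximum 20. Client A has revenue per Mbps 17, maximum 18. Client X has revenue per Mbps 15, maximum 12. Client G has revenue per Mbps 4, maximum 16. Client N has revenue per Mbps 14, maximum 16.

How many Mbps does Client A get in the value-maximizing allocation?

Highest revenue per Mbps first: Client U 19 > Client A 17 > Client X 15 > Client N 14 > Client G 4.
Give Client U 20 to hit its cap of 20 → 7 left.
Client A: +7 (room for 18) → 7. Pool exhausted.

7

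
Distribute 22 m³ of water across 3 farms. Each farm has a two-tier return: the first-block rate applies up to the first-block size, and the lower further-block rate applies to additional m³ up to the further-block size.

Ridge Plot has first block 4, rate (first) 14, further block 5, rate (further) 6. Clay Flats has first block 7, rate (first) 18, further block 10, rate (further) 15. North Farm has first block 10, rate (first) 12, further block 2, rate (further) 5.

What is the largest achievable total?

344

Treat each block as its own option and order by rate: Clay Flats/T1 18 > Clay Flats/T2 15 > Ridge Plot/T1 14 > North Farm/T1 12 > Ridge Plot/T2 6 > North Farm/T2 5.
Clay Flats/T1 (18): +7 — 15 left.
Clay Flats T2 at 15: fill all 10 — 5 left.
Fill Ridge Plot T1 block (4 at 14) — 1 left.
North Farm/T1: +1 of 10 at 12; pool empty.
Total = 18×7 + 15×10 + 14×4 + 12×1 = 344.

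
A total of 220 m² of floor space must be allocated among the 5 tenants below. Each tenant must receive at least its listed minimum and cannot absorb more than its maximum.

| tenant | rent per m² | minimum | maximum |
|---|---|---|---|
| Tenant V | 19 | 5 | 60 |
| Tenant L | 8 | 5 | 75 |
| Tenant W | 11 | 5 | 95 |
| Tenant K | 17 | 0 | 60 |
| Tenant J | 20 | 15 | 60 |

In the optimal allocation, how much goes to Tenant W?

Meeting every minimum uses 5+5+5+0+15 = 30 m², leaving 190.
Rank by rent per m²: Tenant J 20 > Tenant V 19 > Tenant K 17 > Tenant W 11 > Tenant L 8.
Give Tenant J 45 more to hit its cap of 60 ; 145 left.
Tenant V: +55 to 60 (cap) ; 90 left.
Tenant K: +60 to 60 (cap) ; 30 left.
Tenant W: +30 (room for 90) → 35. Pool exhausted.

35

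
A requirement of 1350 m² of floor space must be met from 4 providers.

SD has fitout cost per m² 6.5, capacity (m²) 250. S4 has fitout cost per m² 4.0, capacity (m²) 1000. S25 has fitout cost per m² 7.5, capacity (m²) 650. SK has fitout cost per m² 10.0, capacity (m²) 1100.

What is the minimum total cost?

6375

Cheapest first:
Take 1000 from S4 at 4.0 — need 350 more.
SD at 6.5: take all 250 m² — 100 still needed.
S25 (7.5): take the remaining 100 — done.
SK: unused.
Cost = 1000×4.0 + 250×6.5 + 100×7.5 = 6375.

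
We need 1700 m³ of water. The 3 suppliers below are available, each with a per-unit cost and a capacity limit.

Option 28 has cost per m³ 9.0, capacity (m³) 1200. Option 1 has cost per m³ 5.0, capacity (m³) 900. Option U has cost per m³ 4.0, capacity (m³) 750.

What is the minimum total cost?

7950

Cheapest first:
Take 750 from Option U at 4.0 → need 950 more.
Take 900 from Option 1 at 5.0 → need 50 more.
Take 50 from Option 28 at 9.0 to finish.
Cost = 750×4.0 + 900×5.0 + 50×9.0 = 7950.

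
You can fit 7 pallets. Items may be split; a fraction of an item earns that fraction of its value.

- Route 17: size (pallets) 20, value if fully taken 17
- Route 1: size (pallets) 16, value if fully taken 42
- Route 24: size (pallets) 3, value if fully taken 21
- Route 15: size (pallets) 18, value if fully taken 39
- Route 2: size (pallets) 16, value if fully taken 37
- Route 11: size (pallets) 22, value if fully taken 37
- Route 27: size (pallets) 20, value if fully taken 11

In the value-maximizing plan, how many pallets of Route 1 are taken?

Best value per unit of size first: Route 24 21/3≈7, Route 1 42/16≈2.62, Route 2 37/16≈2.31, Route 15 39/18≈2.17, Route 11 37/22≈1.68, Route 17 17/20≈0.85, Route 27 11/20≈0.55.
Take all of Route 24 (3 pallets, value 21) — 4 pallets left.
Fill the last 4 pallets with part of Route 1: 4/16 of it earns 10.5.

4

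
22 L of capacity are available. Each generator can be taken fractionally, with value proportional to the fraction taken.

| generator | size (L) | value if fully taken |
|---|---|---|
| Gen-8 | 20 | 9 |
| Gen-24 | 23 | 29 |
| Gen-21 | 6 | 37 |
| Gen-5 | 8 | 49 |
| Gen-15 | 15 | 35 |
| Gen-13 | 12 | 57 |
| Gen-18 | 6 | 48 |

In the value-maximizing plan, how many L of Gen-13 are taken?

Sort by value density: Gen-18 48/6≈8, Gen-21 37/6≈6.17, Gen-5 49/8≈6.12, Gen-13 57/12≈4.75, Gen-15 35/15≈2.33, Gen-24 29/23≈1.26, Gen-8 9/20≈0.45.
Gen-18: take in full, 6 L for value 48 → 16 left.
Take all of Gen-21 (6 L, value 37) → 10 L left.
All 8 L of Gen-5 fit (value 49) → 2 remain.
2 L left: a 2/12 share of Gen-13 gives 57×2/12 = 9.5.

2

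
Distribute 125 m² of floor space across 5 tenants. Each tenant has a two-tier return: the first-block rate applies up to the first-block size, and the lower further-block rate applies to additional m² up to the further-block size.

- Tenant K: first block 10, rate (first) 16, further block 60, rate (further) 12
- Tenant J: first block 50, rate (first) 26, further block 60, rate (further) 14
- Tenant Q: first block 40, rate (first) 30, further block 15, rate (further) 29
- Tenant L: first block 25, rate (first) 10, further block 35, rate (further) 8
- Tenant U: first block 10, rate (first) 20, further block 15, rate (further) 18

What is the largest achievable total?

3315

Treat each block as its own option and order by rate: Tenant Q/T1 30 > Tenant Q/T2 29 > Tenant J/T1 26 > Tenant U/T1 20 > Tenant U/T2 18 > Tenant K/T1 16 > Tenant J/T2 14 > Tenant K/T2 12 > Tenant L/T1 10 > Tenant L/T2 8.
Fill Tenant Q T1 block (40 at 30) — 85 left.
Fill Tenant Q T2 block (15 at 29) — 70 left.
Tenant J/T1 (26): +50 — 20 left.
Fill Tenant U T1 block (10 at 20) — 10 left.
Tenant U/T2: +10 of 15 at 18; pool empty.
Total = 30×40 + 29×15 + 26×50 + 20×10 + 18×10 = 3315.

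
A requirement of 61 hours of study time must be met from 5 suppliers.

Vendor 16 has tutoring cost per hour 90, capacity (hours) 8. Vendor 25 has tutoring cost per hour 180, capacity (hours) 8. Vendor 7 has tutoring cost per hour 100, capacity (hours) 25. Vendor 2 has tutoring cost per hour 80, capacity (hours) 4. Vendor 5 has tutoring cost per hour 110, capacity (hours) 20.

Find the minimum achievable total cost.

6460

Use suppliers in increasing cost order.
Vendor 2 (80): use full 4 → 57 hours to go.
Vendor 16 (90): use full 8 → 49 hours to go.
Vendor 7 at 100: take all 25 hours → 24 still needed.
Vendor 5 (110): use full 20 → 4 hours to go.
Vendor 25 (180): take the remaining 4 → done.
Cost = 4×80 + 8×90 + 25×100 + 20×110 + 4×180 = 6460.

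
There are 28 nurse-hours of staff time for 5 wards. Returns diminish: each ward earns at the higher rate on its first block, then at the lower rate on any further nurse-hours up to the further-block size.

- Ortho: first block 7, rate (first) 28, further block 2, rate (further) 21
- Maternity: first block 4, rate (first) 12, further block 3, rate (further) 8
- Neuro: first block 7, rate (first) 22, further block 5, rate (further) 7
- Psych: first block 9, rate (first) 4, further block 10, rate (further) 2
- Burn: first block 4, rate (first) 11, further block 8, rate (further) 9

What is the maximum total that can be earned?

Rank every tier by rate: Ortho/T1 28 > Neuro/T1 22 > Ortho/T2 21 > Maternity/T1 12 > Burn/T1 11 > Burn/T2 9 > Maternity/T2 8 > Neuro/T2 7 > Psych/T1 4 > Psych/T2 2.
Ortho T1 at 28: fill all 7 → 21 left.
Neuro T1 at 22: fill all 7 → 14 left.
Ortho/T2 (21): +2 → 12 left.
Maternity/T1 (12): +4 → 8 left.
Burn T1 at 11: fill all 4 → 4 left.
Burn T2 at 9: only 4 left, fill 4.
Total = 28×7 + 22×7 + 21×2 + 12×4 + 11×4 + 9×4 = 520.

520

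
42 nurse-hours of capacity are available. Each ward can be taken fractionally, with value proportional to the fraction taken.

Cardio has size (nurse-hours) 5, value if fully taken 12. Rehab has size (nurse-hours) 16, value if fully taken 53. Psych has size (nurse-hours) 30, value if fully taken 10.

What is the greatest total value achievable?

Rank by value-to-size ratio: Rehab 53/16≈3.31, Cardio 12/5≈2.4, Psych 10/30≈0.333.
All 16 nurse-hours of Rehab fit (value 53) ; 26 remain.
Cardio: take in full, 5 nurse-hours for value 12 ; 21 left.
21 nurse-hours left: a 21/30 share of Psych gives 10×21/30 = 7.
Total value = 72.

72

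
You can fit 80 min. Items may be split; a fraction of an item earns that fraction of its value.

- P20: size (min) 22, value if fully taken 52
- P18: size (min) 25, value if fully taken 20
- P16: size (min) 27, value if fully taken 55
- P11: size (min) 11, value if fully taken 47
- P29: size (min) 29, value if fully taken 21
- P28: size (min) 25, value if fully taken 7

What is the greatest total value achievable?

Sort by value density: P11 47/11≈4.27, P20 52/22≈2.36, P16 55/27≈2.04, P18 20/25≈0.8, P29 21/29≈0.724, P28 7/25≈0.28.
P11: take in full, 11 min for value 47 — 69 left.
Take all of P20 (22 min, value 52) — 47 min left.
P16: take in full, 27 min for value 55 — 20 left.
Fill the last 20 min with part of P18: 20/25 of it earns 16.
Total value = 170.

170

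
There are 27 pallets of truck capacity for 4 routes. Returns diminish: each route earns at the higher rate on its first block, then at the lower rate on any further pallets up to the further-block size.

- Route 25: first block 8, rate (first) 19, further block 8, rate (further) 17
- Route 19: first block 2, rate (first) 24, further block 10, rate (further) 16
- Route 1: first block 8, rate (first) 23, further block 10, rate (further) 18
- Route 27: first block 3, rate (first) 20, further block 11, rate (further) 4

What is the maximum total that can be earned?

Rank every tier by rate: Route 19/first 24 > Route 1/first 23 > Route 27/first 20 > Route 25/first 19 > Route 1/second 18 > Route 25/second 17 > Route 19/second 16 > Route 27/second 4.
Route 19 first at 24: fill all 2 → 25 left.
Route 1 first at 23: fill all 8 → 17 left.
Route 27/first (20): +3 → 14 left.
Route 25 first at 19: fill all 8 → 6 left.
6 remain; put them into Route 1 second at 18.
Total = 24×2 + 23×8 + 20×3 + 19×8 + 18×6 = 552.

552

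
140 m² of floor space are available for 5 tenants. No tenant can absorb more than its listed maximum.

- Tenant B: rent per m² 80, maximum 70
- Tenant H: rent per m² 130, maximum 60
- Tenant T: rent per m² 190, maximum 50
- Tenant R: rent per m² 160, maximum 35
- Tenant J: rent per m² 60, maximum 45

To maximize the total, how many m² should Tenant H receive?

Order the tenants by rent per m²: Tenant T 190 > Tenant R 160 > Tenant H 130 > Tenant B 80 > Tenant J 60.
Give Tenant T 50 to hit its cap of 50 ; 90 left.
Tenant R: +35 to 35 (cap) ; 55 left.
Only 55 left; Tenant H takes them to reach 55.

55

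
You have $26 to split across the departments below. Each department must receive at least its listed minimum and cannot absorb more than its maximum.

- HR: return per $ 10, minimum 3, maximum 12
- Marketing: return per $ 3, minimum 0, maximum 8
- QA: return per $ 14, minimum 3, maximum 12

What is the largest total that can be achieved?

294

Meeting every minimum uses 3+0+3 = 6 $, leaving 20.
Rank by return per $: QA 14 > HR 10 > Marketing 3.
QA: +9 to 12 (cap) — 11 left.
Give HR 9 more to hit its cap of 12 — 2 left.
Marketing has room for 8 more but only 2 remain, so it gets 2.
Total = 10×12 + 3×2 + 14×12 = 294.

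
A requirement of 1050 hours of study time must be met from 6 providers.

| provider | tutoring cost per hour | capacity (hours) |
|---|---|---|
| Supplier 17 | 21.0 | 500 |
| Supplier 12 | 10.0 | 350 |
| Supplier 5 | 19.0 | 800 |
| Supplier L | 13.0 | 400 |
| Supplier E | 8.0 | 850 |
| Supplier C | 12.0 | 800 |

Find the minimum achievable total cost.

Cheapest first:
Supplier E (8.0): use full 850 → 200 hours to go.
Supplier 12 at 10.0: take 200 of its 350 → requirement met.
Supplier C, Supplier L, Supplier 5, Supplier 17: unused.
Cost = 850×8.0 + 200×10.0 = 8800.

8800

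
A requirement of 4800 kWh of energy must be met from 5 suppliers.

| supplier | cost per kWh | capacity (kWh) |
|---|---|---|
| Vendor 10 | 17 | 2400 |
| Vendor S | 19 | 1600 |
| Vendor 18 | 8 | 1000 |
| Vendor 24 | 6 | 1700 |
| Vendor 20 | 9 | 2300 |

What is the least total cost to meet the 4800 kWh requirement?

37100

Cheapest first:
Take 1700 from Vendor 24 at 6 → need 3100 more.
Vendor 18 (8): use full 1000 → 2100 kWh to go.
Vendor 20 (9): take the remaining 2100 → done.
Vendor 10, Vendor S: unused.
Cost = 1700×6 + 1000×8 + 2100×9 = 37100.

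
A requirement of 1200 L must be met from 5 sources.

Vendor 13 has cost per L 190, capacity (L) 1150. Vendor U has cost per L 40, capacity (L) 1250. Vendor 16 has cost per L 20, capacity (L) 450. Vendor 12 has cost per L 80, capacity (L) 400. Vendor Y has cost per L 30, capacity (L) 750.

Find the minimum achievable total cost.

31500

Cheapest first:
Vendor 16 (20): use full 450 ; 750 L to go.
Vendor Y (30): use full 750 ; 0 L to go.
Vendor U, Vendor 12, Vendor 13: unused.
Cost = 450×20 + 750×30 = 31500.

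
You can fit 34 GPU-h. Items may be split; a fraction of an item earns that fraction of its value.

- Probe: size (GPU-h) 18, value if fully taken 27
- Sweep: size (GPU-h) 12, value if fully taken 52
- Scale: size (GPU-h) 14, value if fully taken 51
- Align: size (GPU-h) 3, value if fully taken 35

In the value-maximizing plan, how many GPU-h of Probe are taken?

5

Best value per unit of size first: Align 35/3≈11.7, Sweep 52/12≈4.33, Scale 51/14≈3.64, Probe 27/18≈1.5.
Align: take in full, 3 GPU-h for value 35 → 31 left.
Take all of Sweep (12 GPU-h, value 52) → 19 GPU-h left.
All 14 GPU-h of Scale fit (value 51) → 5 remain.
Fill the last 5 GPU-h with part of Probe: 5/18 of it earns 7.5.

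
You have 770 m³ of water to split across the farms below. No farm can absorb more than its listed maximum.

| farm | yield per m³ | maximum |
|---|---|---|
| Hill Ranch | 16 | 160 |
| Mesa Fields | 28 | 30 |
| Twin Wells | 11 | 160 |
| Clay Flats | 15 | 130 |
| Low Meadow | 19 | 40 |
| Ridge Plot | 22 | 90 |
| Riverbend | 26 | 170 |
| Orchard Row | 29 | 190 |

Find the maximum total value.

17420

Rank by yield per m³: Orchard Row 29 > Mesa Fields 28 > Riverbend 26 > Ridge Plot 22 > Low Meadow 19 > Hill Ranch 16 > Clay Flats 15 > Twin Wells 11.
Give Orchard Row 190 to hit its cap of 190 — 580 left.
Mesa Fields: +30 to 30 (cap) — 550 left.
Riverbend: +170 to 170 (cap) — 380 left.
Ridge Plot: +90 to 90 (cap) — 290 left.
Low Meadow: +40 to 40 (cap) — 250 left.
Give Hill Ranch 160 to hit its cap of 160 — 90 left.
Only 90 left; Clay Flats takes them to reach 90.
Total = 16×160 + 28×30 + 15×90 + 19×40 + 22×90 + 26×170 + 29×190 = 17420.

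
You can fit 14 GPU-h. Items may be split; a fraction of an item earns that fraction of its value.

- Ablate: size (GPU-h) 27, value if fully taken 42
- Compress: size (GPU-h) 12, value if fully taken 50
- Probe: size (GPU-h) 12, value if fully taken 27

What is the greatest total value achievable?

Sort by value density: Compress 50/12≈4.17, Probe 27/12≈2.25, Ablate 42/27≈1.56.
Take all of Compress (12 GPU-h, value 50) → 2 GPU-h left.
2 GPU-h left: a 2/12 share of Probe gives 27×2/12 = 4.5.
Total value = 54.5.

54.5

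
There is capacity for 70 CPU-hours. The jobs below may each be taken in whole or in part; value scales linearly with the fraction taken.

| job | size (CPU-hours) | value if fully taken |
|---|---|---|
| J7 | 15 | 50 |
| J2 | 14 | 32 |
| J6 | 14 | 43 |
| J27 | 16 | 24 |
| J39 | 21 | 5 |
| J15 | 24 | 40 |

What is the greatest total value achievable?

Best value per unit of size first: J7 50/15≈3.33, J6 43/14≈3.07, J2 32/14≈2.29, J15 40/24≈1.67, J27 24/16≈1.5, J39 5/21≈0.238.
All 15 CPU-hours of J7 fit (value 50) ; 55 remain.
All 14 CPU-hours of J6 fit (value 43) ; 41 remain.
J2: take in full, 14 CPU-hours for value 32 ; 27 left.
J15: take in full, 24 CPU-hours for value 40 ; 3 left.
3 CPU-hours left: a 3/16 share of J27 gives 24×3/16 = 4.5.
Total value = 169.5.

169.5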